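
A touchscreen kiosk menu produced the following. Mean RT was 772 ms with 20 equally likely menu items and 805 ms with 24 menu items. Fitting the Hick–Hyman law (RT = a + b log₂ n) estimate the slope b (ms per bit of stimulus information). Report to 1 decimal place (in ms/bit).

Slope: b = (805 − 772) / (log₂ 24 − log₂ 20) = 33/0.2630 = 125.459 ms/bit.

125.5 ms/bit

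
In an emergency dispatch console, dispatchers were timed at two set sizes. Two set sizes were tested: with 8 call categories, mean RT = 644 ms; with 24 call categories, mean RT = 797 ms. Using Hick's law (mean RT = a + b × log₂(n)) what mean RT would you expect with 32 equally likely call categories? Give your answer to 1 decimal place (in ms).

With log₂ n on the abscissa the relation is linear; from the two conditions:
  b = (797 − 644) / (log₂ 24 − log₂ 8) = 153 / (4.5850 − 3) = 96.532 ms/bit
  a = 644 − 96.532 × 3 = 354.403 ms
Then RT(32) = 354.403 + 96.532 × log₂ 32 = 354.403 + 96.532 × 5 ≈ 837.065 ms.

837.1 ms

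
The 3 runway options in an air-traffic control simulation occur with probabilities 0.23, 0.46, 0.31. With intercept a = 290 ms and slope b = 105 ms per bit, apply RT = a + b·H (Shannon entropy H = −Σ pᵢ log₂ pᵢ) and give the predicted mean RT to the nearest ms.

450 ms

H = 0.23·log₂(1/0.23) + 0.46·log₂(1/0.46) + 0.31·log₂(1/0.31) = 1.5268 bits.
RT = 290 + 105 × 1.5268 = 450.31 ms.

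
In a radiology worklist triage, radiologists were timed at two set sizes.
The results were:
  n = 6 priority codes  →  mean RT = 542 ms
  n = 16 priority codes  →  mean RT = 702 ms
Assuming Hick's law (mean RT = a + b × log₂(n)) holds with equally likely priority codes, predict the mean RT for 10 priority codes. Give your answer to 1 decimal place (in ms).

Fit slope and intercept:
  b = (702 − 542) / (log₂ 16 − log₂ 6) = 160 / (4 − 2.5850) = 113.071 ms/bit
  a = 542 − 113.071 × 2.5850 = 249.715 ms
Then RT(10) = 249.715 + 113.071 × log₂ 10 = 249.715 + 113.071 × 3.3219 ≈ 625.330 ms.

625.3 ms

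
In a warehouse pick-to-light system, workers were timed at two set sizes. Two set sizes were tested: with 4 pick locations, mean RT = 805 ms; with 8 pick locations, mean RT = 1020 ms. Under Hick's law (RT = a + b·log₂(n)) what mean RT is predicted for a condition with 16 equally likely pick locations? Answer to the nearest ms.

With log₂ n on the abscissa the relation is linear; from the two conditions:
  b = (1020 − 805) / (log₂ 8 − log₂ 4) = 215 / (3 − 2) = 215 ms/bit
  a = 805 − 215 × 2 = 375 ms
Then RT(16) = 375 + 215 × log₂ 16 = 375 + 215 × 4 ≈ 1235.000 ms.

1235 ms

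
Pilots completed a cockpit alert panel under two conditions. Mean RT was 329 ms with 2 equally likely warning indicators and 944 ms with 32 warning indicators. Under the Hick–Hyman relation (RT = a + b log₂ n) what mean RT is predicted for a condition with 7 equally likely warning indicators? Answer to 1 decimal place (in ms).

Fit slope and intercept:
  b = (944 − 329) / (log₂ 32 − log₂ 2) = 615 / (5 − 1) = 153.750 ms/bit
  a = 329 − 153.750 × 1 = 175.250 ms
Then RT(7) = 175.250 + 153.750 × log₂ 7 = 175.250 + 153.750 × 2.8074 ≈ 606.881 ms.

606.9 ms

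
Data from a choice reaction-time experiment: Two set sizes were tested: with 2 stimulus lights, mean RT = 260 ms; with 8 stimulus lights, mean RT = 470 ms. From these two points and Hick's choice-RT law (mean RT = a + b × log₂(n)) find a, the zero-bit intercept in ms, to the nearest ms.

The slope on a log₂ axis is (470 − 260) / (3 − 1) = 105 ms/bit.
a = RT₁ − b·log₂ n₁ = 260 − 105 × 1 = 155.000 ms.

155 ms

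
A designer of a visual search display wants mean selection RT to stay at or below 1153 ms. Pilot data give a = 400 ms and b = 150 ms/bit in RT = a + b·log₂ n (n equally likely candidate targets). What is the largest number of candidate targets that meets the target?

32

Information budget: (1153 − 400)/150 = 5.0200 bits, so n ≤ 2^5.0200 = 32.447 → at most 32.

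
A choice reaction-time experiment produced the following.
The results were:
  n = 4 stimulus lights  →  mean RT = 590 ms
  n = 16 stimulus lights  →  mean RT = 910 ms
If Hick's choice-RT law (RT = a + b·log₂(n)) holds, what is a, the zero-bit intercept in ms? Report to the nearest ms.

270 ms

The slope on a log₂ axis is (910 − 590) / (4 − 2) = 160 ms/bit.
a = RT₁ − b·log₂ n₁ = 590 − 160 × 2 = 270.000 ms.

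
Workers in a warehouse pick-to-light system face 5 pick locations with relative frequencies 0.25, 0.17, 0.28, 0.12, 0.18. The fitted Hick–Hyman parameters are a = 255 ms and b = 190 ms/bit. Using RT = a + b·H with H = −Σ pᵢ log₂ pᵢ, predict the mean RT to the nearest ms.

H = 0.25·log₂(1/0.25) + 0.17·log₂(1/0.17) + 0.28·log₂(1/0.28) + 0.12·log₂(1/0.12) + 0.18·log₂(1/0.18) = 2.2612 bits.
RT = 255 + 190 × 2.2612 = 684.62 ms.

685 ms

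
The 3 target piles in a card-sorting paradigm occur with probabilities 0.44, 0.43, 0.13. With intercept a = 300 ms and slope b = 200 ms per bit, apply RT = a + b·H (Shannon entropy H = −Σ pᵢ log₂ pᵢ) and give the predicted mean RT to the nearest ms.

585 ms

Entropy contributions −pᵢ log₂ pᵢ: 0.5211, 0.5236, 0.3826; sum H = 1.4274 bits.
RT = a + bH = 300 + 200·1.4274 = 585.47 ms.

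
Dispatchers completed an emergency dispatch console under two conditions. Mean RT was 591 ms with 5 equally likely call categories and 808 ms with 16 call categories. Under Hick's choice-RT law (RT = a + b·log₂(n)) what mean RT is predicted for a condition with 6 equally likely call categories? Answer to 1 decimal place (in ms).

625.0 ms

Solve the two-equation system in a and b:
  b = (808 − 591) / (log₂ 16 − log₂ 5) = 217 / (4 − 2.3219) = 129.315 ms/bit
  a = 591 − 129.315 × 2.3219 = 290.740 ms
Then RT(6) = 290.740 + 129.315 × log₂ 6 = 290.740 + 129.315 × 2.5850 ≈ 625.014 ms.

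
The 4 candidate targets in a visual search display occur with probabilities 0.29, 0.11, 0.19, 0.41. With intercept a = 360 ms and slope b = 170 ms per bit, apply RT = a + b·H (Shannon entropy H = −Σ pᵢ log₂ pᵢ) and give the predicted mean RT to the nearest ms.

H = 0.29·log₂(1/0.29) + 0.11·log₂(1/0.11) + 0.19·log₂(1/0.19) + 0.41·log₂(1/0.41) = 1.8508 bits.
RT = 360 + 170 × 1.8508 = 674.64 ms.

675 ms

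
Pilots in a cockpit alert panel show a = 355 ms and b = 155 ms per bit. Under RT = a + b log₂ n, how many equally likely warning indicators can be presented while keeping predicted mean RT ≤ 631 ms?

Set 355 + 155·log₂ n ≤ 631 → log₂ n ≤ (631 − 355)/155 = 1.7806.
So n ≤ 2^1.7806 = 3.436; the largest integer n is 3.

3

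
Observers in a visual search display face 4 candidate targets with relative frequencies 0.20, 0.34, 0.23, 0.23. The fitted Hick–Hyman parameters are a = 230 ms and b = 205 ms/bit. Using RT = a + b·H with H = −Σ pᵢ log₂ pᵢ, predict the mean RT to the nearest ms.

634 ms

Entropy contributions −pᵢ log₂ pᵢ: 0.4644, 0.5292, 0.4877, 0.4877; sum H = 1.9689 bits.
RT = a + bH = 230 + 205·1.9689 = 633.62 ms.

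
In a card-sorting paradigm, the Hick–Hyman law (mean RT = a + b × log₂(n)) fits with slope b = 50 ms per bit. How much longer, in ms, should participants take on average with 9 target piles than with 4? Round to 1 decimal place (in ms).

The intercept a cancels: ΔRT = b·(log₂ n₂ − log₂ n₁) = b·log₂(n₂/n₁).
log₂(9) − log₂(4) = 3.1699 − 2 = 1.1699.
ΔRT = 50 × 1.1699 = 58.496 ms.

58.5 ms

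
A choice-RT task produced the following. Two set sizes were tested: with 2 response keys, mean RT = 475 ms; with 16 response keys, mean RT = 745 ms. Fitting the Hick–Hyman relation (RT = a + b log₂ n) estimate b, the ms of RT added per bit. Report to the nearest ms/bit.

90 ms/bit

b = (RT₂ − RT₁)/(log₂ n₂ − log₂ n₁) = (745 − 475)/(4 − 1) = 90 ms/bit.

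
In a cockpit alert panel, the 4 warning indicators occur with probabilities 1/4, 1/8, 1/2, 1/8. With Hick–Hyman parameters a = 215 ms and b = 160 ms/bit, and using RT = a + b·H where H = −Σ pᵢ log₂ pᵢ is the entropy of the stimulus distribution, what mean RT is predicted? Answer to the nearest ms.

Each term −pᵢ log₂ pᵢ: 0.25·2 + 0.125·3 + 0.5·1 + 0.125·3; summed, H = 1.750 bits.
Mean RT = a + bH = 215 + 160·1.750 = 495.00 ms.

495 ms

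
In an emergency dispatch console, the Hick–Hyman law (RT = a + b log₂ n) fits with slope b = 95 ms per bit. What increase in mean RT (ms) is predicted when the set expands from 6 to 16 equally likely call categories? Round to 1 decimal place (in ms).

ΔRT = (a + b log₂ n₂) − (a + b log₂ n₁) = b·(log₂ n₂ − log₂ n₁).
log₂(16) − log₂(6) = 4 − 2.5850 = 1.4150.
ΔRT = 95 × 1.4150 = 134.429 ms.

134.4 ms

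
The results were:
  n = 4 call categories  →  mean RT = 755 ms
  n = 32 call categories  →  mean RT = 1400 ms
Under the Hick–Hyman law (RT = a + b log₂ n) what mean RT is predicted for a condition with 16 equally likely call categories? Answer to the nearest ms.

RT is linear in log₂ n, so two points fix the line:
  b = (1400 − 755) / (log₂ 32 − log₂ 4) = 645 / (5 − 2) = 215 ms/bit
  a = 755 − 215 × 2 = 325 ms
Then RT(16) = 325 + 215 × log₂ 16 = 325 + 215 × 4 ≈ 1185.000 ms.

1185 ms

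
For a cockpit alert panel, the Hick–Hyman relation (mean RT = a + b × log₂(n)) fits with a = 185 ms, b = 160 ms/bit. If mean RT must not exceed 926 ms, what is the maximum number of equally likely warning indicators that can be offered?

24

160·log₂ n ≤ 926 − 185 = 741, giving log₂ n ≤ 4.6312 and n ≤ 24.783. The largest whole number is 24.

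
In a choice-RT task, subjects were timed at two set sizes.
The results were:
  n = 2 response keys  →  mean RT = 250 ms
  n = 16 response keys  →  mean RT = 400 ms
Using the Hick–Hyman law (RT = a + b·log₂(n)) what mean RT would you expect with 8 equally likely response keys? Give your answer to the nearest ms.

RT is linear in log₂ n, so two points fix the line:
  b = (400 − 250) / (log₂ 16 − log₂ 2) = 150 / (4 − 1) = 50 ms/bit
  a = 250 − 50 × 1 = 200 ms
Then RT(8) = 200 + 50 × log₂ 8 = 200 + 50 × 3 ≈ 350.000 ms.

350 ms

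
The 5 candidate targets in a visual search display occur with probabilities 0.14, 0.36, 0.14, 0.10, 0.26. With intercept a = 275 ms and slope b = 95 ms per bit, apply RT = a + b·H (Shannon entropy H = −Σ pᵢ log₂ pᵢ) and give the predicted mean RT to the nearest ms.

480 ms

H = 0.14·log₂(1/0.14) + 0.36·log₂(1/0.36) + 0.14·log₂(1/0.14) + 0.10·log₂(1/0.10) + 0.26·log₂(1/0.26) = 2.1623 bits.
RT = 275 + 95 × 2.1623 = 480.42 ms.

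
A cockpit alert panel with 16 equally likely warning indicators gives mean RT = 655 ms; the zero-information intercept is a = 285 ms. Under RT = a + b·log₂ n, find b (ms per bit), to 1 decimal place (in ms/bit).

log₂(16) = 4 bits.
b = (RT − a)/log₂ n = (655 − 285) / 4 = 92.500 ms/bit.

92.5 ms/bit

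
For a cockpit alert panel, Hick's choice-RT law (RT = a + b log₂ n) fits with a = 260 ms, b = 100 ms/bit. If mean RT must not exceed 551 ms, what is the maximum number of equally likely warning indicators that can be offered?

7

100·log₂ n ≤ 551 − 260 = 291, giving log₂ n ≤ 2.9100 and n ≤ 7.516. The largest whole number is 7.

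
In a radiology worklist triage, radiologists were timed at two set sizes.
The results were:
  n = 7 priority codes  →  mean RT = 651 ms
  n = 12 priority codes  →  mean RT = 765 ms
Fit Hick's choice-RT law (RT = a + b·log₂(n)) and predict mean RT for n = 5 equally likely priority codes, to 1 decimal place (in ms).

579.8 ms

RT is linear in log₂ n, so two points fix the line:
  b = (765 − 651) / (log₂ 12 − log₂ 7) = 114 / (3.5850 − 2.8074) = 146.604 ms/bit
  a = 651 − 146.604 × 2.8074 = 239.432 ms
Then RT(5) = 239.432 + 146.604 × log₂ 5 = 239.432 + 146.604 × 2.3219 ≈ 579.835 ms.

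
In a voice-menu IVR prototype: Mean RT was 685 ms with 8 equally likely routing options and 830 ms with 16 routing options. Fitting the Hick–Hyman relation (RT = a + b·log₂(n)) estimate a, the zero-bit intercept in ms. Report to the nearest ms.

The slope on a log₂ axis is (830 − 685) / (4 − 3) = 145 ms/bit.
Intercept: a = 685 − 145·log₂(8) = 250.000 ms.

250 ms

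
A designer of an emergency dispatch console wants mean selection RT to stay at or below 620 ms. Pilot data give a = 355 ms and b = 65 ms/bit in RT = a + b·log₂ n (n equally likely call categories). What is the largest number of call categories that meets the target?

16

65·log₂ n ≤ 620 − 355 = 265, giving log₂ n ≤ 4.0769 and n ≤ 16.876. The largest whole number is 16.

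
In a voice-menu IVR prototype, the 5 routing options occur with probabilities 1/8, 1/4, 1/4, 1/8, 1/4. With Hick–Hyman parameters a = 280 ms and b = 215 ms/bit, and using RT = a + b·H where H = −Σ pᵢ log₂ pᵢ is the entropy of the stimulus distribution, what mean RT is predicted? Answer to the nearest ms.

Each term −pᵢ log₂ pᵢ: 0.125·3 + 0.25·2 + 0.25·2 + 0.125·3 + 0.25·2; summed, H = 2.250 bits.
Mean RT = a + bH = 280 + 215·2.250 = 763.75 ms.

764 ms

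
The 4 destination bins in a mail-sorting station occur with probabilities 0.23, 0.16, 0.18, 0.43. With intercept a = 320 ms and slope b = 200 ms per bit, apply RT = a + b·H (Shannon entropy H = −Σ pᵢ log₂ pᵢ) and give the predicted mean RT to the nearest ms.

Entropy contributions −pᵢ log₂ pᵢ: 0.4877, 0.4230, 0.4453, 0.5236; sum H = 1.8796 bits.
RT = a + bH = 320 + 200·1.8796 = 695.91 ms.

696 ms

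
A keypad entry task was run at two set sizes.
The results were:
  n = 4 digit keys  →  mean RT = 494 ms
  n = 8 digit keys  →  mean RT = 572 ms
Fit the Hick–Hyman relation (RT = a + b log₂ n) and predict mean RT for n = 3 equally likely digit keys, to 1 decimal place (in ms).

With log₂ n on the abscissa the relation is linear; from the two conditions:
  b = (572 − 494) / (log₂ 8 − log₂ 4) = 78 / (3 − 2) = 78.000 ms/bit
  a = 494 − 78.000 × 2 = 338.000 ms
Then RT(3) = 338.000 + 78.000 × log₂ 3 = 338.000 + 78.000 × 1.5850 ≈ 461.627 ms.

461.6 ms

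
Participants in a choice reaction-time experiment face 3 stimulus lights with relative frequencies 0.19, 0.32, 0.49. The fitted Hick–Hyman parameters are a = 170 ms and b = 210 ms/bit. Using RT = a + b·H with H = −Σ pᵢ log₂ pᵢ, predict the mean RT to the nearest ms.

482 ms

H = 0.19·log₂(1/0.19) + 0.32·log₂(1/0.32) + 0.49·log₂(1/0.49) = 1.4855 bits.
RT = 170 + 210 × 1.4855 = 481.96 ms.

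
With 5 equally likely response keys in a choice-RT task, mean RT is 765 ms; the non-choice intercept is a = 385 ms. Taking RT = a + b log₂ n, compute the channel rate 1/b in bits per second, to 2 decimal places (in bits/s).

Choice component = 765 − 385 = 380 ms over log₂(5) = 2.3219 bits.
b = 380 / 2.3219 = 163.657 ms/bit, so 1/b = 6.110 bits/s.

6.11 bits/s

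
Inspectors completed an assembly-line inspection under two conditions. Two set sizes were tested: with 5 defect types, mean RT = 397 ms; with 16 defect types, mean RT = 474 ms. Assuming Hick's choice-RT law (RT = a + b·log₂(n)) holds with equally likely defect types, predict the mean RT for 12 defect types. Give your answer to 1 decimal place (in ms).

Fit slope and intercept:
  b = (474 − 397) / (log₂ 16 − log₂ 5) = 77 / (4 − 2.3219) = 45.886 ms/bit
  a = 397 − 45.886 × 2.3219 = 290.456 ms
Then RT(12) = 290.456 + 45.886 × log₂ 12 = 290.456 + 45.886 × 3.5850 ≈ 454.956 ms.

455.0 ms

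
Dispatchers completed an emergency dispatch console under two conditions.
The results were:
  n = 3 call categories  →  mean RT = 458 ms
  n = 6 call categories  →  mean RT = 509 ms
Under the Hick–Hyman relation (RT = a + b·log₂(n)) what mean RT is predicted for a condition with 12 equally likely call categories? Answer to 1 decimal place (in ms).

With log₂ n on the abscissa the relation is linear; from the two conditions:
  b = (509 − 458) / (log₂ 6 − log₂ 3) = 51 / (2.5850 − 1.5850) = 51.000 ms/bit
  a = 458 − 51.000 × 1.5850 = 377.167 ms
Then RT(12) = 377.167 + 51.000 × log₂ 12 = 377.167 + 51.000 × 3.5850 ≈ 560.000 ms.

560.0 ms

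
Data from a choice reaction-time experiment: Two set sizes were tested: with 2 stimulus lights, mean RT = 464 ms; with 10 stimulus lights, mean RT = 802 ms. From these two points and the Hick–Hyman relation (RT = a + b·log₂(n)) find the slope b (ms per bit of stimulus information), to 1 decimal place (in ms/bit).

145.6 ms/bit

The slope on a log₂ axis is (802 − 464) / (3.3219 − 1) = 145.569 ms/bit.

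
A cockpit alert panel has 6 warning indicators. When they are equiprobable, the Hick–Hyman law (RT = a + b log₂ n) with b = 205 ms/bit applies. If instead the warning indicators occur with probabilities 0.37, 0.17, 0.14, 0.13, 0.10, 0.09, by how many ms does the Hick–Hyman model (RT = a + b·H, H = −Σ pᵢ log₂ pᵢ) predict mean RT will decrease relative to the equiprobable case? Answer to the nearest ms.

40 ms

Equiprobable entropy H₀ = log₂ 6 = 2.5850 bits.
Skewed entropy H = −Σ pᵢ log₂ pᵢ = 2.3899 bits.
ΔRT = b·(H₀ − H) = 205 × 0.1950 = 39.98 ms.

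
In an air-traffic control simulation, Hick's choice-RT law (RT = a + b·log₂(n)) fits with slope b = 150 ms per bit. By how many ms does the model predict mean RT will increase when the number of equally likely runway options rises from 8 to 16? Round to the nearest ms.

ΔRT = (a + b log₂ n₂) − (a + b log₂ n₁) = b·(log₂ n₂ − log₂ n₁).
log₂(16) − log₂(8) = log₂(16/8) = log₂(2) = 1.
ΔRT = 150 × 1.0000 = 150.000 ms.

150 ms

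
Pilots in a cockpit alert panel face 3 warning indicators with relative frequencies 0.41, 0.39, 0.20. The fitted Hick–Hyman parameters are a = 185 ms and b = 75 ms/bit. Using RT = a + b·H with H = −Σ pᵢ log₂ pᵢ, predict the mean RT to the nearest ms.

299 ms

H = 0.41·log₂(1/0.41) + 0.39·log₂(1/0.39) + 0.20·log₂(1/0.20) = 1.5216 bits.
RT = 185 + 75 × 1.5216 = 299.12 ms.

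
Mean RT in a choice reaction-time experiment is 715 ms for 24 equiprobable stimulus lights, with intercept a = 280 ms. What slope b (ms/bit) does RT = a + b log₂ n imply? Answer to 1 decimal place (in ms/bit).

b = (715 − 280) / log₂(24) = 435 / 4.5850 = 94.875 ms/bit.

94.9 ms/bit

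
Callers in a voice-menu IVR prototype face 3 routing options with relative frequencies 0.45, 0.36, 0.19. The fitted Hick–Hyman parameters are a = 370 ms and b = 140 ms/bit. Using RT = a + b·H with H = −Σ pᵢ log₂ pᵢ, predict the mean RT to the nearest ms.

581 ms

Entropy contributions −pᵢ log₂ pᵢ: 0.5184, 0.5306, 0.4552; sum H = 1.5042 bits.
RT = a + bH = 370 + 140·1.5042 = 580.59 ms.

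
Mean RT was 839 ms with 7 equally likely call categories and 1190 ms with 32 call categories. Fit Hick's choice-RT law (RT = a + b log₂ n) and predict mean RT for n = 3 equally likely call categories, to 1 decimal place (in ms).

643.3 ms

Fit slope and intercept:
  b = (1190 − 839) / (log₂ 32 − log₂ 7) = 351 / (5 − 2.8074) = 160.081 ms/bit
  a = 839 − 160.081 × 2.8074 = 389.597 ms
Then RT(3) = 389.597 + 160.081 × log₂ 3 = 389.597 + 160.081 × 1.5850 ≈ 643.319 ms.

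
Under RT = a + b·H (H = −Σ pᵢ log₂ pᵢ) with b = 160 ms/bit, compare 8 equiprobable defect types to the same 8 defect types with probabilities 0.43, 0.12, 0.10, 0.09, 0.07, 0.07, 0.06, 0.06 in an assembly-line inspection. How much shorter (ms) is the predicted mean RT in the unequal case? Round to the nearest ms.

The RT saving is b·ΔH. Equiprobable H₀ = log₂(8) = 3.0000 bits; with the given probabilities H = 2.5597 bits.
b·(H₀ − H) = 160 × (3.0000 − 2.5597) = 70.46 ms.

70 ms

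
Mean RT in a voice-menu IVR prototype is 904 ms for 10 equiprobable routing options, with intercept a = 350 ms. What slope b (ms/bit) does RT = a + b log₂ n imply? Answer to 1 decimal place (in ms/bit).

166.8 ms/bit

log₂(10) = 3.3219 bits.
b = (RT − a)/log₂ n = (904 − 350) / 3.3219 = 166.771 ms/bit.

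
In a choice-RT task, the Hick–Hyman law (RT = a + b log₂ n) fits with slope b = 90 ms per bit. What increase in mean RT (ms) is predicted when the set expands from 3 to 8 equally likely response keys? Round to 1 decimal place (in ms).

Only the slope matters, since a is common to both: ΔRT = b·log₂(n₂/n₁).
log₂(8) − log₂(3) = 3 − 1.5850 = 1.4150.
ΔRT = 90 × 1.4150 = 127.353 ms.

127.4 ms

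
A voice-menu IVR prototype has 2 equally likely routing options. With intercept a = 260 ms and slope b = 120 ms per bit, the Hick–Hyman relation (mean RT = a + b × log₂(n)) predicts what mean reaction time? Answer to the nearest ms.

log₂(2) = 1 bits, so RT = 260 + 120 × 1 ≈ 380.000 ms.

380 ms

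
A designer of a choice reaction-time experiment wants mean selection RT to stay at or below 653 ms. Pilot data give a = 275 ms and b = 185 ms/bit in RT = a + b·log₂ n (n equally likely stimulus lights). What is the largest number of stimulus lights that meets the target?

Information budget: (653 − 275)/185 = 2.0432 bits, so n ≤ 2^2.0432 = 4.122 → at most 4.

4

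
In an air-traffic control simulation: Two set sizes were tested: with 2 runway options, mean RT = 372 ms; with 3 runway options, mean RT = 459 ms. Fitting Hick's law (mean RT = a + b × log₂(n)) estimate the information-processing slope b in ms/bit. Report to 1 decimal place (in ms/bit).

Slope: b = (459 − 372) / (log₂ 3 − log₂ 2) = 87/0.5850 = 148.727 ms/bit.

148.7 ms/bit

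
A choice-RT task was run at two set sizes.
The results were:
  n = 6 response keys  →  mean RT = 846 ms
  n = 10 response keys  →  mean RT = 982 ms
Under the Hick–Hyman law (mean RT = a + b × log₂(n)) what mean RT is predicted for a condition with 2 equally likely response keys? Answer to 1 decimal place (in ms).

RT is linear in log₂ n, so two points fix the line:
  b = (982 − 846) / (log₂ 10 − log₂ 6) = 136 / (3.3219 − 2.5850) = 184.541 ms/bit
  a = 846 − 184.541 × 2.5850 = 368.970 ms
Then RT(2) = 368.970 + 184.541 × log₂ 2 = 368.970 + 184.541 × 1 ≈ 553.510 ms.

553.5 ms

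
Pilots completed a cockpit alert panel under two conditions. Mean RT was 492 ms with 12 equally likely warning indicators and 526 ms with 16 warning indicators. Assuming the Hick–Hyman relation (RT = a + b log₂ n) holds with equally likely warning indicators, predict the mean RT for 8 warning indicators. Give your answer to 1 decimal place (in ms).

Solve the two-equation system in a and b:
  b = (526 − 492) / (log₂ 16 − log₂ 12) = 34 / (4 − 3.5850) = 81.920 ms/bit
  a = 492 − 81.920 × 3.5850 = 198.319 ms
Then RT(8) = 198.319 + 81.920 × log₂ 8 = 198.319 + 81.920 × 3 ≈ 444.080 ms.

444.1 ms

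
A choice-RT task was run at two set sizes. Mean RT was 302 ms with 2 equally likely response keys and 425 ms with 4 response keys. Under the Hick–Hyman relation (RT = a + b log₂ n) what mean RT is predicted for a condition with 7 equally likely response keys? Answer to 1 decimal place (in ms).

RT is linear in log₂ n, so two points fix the line:
  b = (425 − 302) / (log₂ 4 − log₂ 2) = 123 / (2 − 1) = 123.000 ms/bit
  a = 302 − 123.000 × 1 = 179.000 ms
Then RT(7) = 179.000 + 123.000 × log₂ 7 = 179.000 + 123.000 × 2.8074 ≈ 524.305 ms.

524.3 ms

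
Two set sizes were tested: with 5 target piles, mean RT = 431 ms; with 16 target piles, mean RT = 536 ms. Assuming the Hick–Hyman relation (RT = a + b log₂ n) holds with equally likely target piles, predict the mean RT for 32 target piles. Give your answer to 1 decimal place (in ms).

598.6 ms

With log₂ n on the abscissa the relation is linear; from the two conditions:
  b = (536 − 431) / (log₂ 16 − log₂ 5) = 105 / (4 − 2.3219) = 62.572 ms/bit
  a = 431 − 62.572 × 2.3219 = 285.713 ms
Then RT(32) = 285.713 + 62.572 × log₂ 32 = 285.713 + 62.572 × 5 ≈ 598.572 ms.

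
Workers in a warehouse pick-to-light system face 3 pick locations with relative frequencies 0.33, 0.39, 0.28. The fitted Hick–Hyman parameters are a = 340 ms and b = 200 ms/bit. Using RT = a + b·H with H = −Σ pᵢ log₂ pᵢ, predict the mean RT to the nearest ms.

H = 0.33·log₂(1/0.33) + 0.39·log₂(1/0.39) + 0.28·log₂(1/0.28) = 1.5718 bits.
RT = 340 + 200 × 1.5718 = 654.37 ms.

654 ms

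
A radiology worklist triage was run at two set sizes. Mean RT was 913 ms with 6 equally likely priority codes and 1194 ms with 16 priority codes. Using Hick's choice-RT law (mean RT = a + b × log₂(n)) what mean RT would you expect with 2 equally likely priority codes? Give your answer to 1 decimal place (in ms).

With log₂ n on the abscissa the relation is linear; from the two conditions:
  b = (1194 − 913) / (log₂ 16 − log₂ 6) = 281 / (4 − 2.5850) = 198.581 ms/bit
  a = 913 − 198.581 × 2.5850 = 399.675 ms
Then RT(2) = 399.675 + 198.581 × log₂ 2 = 399.675 + 198.581 × 1 ≈ 598.256 ms.

598.3 ms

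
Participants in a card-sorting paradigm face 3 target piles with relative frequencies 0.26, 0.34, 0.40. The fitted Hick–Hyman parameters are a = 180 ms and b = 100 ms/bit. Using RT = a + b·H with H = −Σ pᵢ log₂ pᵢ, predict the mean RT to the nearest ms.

H = 0.26·log₂(1/0.26) + 0.34·log₂(1/0.34) + 0.40·log₂(1/0.40) = 1.5632 bits.
RT = 180 + 100 × 1.5632 = 336.32 ms.

336 ms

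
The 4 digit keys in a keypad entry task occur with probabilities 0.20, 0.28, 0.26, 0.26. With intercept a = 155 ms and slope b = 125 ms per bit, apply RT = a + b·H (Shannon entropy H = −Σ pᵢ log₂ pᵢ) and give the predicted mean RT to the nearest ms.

404 ms

H = 0.20·log₂(1/0.20) + 0.28·log₂(1/0.28) + 0.26·log₂(1/0.26) + 0.26·log₂(1/0.26) = 1.9892 bits.
RT = 155 + 125 × 1.9892 = 403.65 ms.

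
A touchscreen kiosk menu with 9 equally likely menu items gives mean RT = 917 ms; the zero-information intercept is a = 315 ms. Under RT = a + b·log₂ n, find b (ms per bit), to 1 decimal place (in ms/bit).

log₂(9) = 3.1699 bits.
b = (RT − a)/log₂ n = (917 − 315) / 3.1699 = 189.910 ms/bit.

189.9 ms/bit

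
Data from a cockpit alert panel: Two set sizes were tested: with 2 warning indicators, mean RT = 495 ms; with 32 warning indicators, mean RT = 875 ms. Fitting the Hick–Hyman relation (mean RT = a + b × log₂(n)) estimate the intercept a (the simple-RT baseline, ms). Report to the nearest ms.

400 ms

The slope on a log₂ axis is (875 − 495) / (5 − 1) = 95 ms/bit.
Intercept: a = 495 − 95·log₂(2) = 400.000 ms.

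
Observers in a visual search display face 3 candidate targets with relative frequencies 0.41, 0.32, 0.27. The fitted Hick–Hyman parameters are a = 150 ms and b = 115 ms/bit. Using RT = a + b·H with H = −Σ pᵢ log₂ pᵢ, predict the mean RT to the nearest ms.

330 ms

Entropy contributions −pᵢ log₂ pᵢ: 0.5274, 0.5260, 0.5100; sum H = 1.5634 bits.
RT = a + bH = 150 + 115·1.5634 = 329.80 ms.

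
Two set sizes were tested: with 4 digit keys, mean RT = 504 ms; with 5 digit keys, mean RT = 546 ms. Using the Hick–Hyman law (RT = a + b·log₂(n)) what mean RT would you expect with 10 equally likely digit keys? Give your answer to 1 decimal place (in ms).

676.5 ms

Fit slope and intercept:
  b = (546 − 504) / (log₂ 5 − log₂ 4) = 42 / (2.3219 − 2) = 130.464 ms/bit
  a = 504 − 130.464 × 2 = 243.072 ms
Then RT(10) = 243.072 + 130.464 × log₂ 10 = 243.072 + 130.464 × 3.3219 ≈ 676.464 ms.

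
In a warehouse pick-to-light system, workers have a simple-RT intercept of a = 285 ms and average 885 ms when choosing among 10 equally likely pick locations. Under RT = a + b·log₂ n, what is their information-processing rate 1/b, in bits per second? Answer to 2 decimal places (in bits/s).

5.54 bits/s

Choice component = 885 − 285 = 600 ms over log₂(10) = 3.3219 bits.
b = 600 / 3.3219 = 180.618 ms/bit, so 1/b = 5.537 bits/s.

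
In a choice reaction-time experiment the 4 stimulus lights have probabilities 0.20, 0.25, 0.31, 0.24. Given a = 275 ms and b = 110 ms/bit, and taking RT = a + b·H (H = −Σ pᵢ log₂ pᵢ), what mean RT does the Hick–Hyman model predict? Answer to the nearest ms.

Entropy contributions −pᵢ log₂ pᵢ: 0.4644, 0.5000, 0.5238, 0.4941; sum H = 1.9823 bits.
RT = a + bH = 275 + 110·1.9823 = 493.05 ms.

493 ms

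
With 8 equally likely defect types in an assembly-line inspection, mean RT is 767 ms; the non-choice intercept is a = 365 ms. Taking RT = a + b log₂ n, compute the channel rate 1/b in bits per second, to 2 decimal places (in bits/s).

Choice component = 767 − 365 = 402 ms over log₂(8) = 3 bits.
b = 402 / 3 = 134.000 ms/bit, so 1/b = 7.463 bits/s.

7.46 bits/s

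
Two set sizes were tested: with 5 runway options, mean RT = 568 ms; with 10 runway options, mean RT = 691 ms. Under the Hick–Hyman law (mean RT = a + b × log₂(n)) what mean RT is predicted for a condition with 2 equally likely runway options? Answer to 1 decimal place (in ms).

405.4 ms

Fit slope and intercept:
  b = (691 − 568) / (log₂ 10 − log₂ 5) = 123 / (3.3219 − 2.3219) = 123.000 ms/bit
  a = 568 − 123.000 × 2.3219 = 282.403 ms
Then RT(2) = 282.403 + 123.000 × log₂ 2 = 282.403 + 123.000 × 1 ≈ 405.403 ms.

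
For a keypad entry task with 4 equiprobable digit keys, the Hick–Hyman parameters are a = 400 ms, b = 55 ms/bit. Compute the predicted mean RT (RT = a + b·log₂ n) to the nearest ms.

510 ms

log₂(4) = 2 bits, so RT = 400 + 55 × 2 ≈ 510.000 ms.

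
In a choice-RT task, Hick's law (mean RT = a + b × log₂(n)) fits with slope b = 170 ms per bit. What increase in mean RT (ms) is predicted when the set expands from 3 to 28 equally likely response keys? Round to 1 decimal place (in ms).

Only the slope matters, since a is common to both: ΔRT = b·log₂(n₂/n₁).
log₂(28) − log₂(3) = 4.8074 − 1.5850 = 3.2224.
ΔRT = 170 × 3.2224 = 547.807 ms.

547.8 ms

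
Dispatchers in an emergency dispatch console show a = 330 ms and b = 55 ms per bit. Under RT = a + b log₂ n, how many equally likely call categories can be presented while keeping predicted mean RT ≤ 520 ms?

10

Set 330 + 55·log₂ n ≤ 520 → log₂ n ≤ (520 − 330)/55 = 3.4545.
So n ≤ 2^3.4545 = 10.963; the largest integer n is 10.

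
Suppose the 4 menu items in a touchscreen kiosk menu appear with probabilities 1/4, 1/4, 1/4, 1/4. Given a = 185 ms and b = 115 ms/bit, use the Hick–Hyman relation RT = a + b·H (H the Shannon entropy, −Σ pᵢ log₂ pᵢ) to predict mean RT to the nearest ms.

415 ms

Each term −pᵢ log₂ pᵢ: 0.25·2 + 0.25·2 + 0.25·2 + 0.25·2; summed, H = 2.000 bits.
Mean RT = a + bH = 185 + 115·2.000 = 415.00 ms.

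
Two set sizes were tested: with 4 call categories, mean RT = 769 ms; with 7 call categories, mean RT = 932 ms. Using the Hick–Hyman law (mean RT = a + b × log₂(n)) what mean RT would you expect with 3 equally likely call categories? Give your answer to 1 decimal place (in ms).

685.2 ms

Fit slope and intercept:
  b = (932 − 769) / (log₂ 7 − log₂ 4) = 163 / (2.8074 − 2) = 201.894 ms/bit
  a = 769 − 201.894 × 2 = 365.212 ms
Then RT(3) = 365.212 + 201.894 × log₂ 3 = 365.212 + 201.894 × 1.5850 ≈ 685.206 ms.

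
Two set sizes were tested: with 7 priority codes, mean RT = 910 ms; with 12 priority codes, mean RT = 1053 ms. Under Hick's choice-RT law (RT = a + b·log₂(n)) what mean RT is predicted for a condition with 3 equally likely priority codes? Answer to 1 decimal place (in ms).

685.2 ms

Solve the two-equation system in a and b:
  b = (1053 − 910) / (log₂ 12 − log₂ 7) = 143 / (3.5850 − 2.8074) = 183.897 ms/bit
  a = 910 − 183.897 × 2.8074 = 393.735 ms
Then RT(3) = 393.735 + 183.897 × log₂ 3 = 393.735 + 183.897 × 1.5850 ≈ 685.205 ms.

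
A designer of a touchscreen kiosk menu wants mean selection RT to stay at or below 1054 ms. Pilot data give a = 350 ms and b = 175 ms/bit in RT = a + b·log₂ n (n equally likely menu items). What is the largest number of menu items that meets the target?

Information budget: (1054 − 350)/175 = 4.0229 bits, so n ≤ 2^4.0229 = 16.256 → at most 16.

16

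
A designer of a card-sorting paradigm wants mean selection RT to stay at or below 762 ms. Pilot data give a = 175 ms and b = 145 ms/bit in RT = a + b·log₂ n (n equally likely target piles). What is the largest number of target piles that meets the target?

16

Information budget: (762 − 175)/145 = 4.0483 bits, so n ≤ 2^4.0483 = 16.544 → at most 16.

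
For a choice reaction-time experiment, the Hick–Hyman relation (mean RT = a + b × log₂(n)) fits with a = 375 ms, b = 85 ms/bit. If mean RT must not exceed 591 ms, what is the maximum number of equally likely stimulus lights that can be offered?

5

Information budget: (591 − 375)/85 = 2.5412 bits, so n ≤ 2^2.5412 = 5.821 → at most 5.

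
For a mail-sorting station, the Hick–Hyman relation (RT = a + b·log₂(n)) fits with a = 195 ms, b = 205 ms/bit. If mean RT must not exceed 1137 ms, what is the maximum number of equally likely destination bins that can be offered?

205·log₂ n ≤ 1137 − 195 = 942, giving log₂ n ≤ 4.5951 and n ≤ 24.170. The largest whole number is 24.

24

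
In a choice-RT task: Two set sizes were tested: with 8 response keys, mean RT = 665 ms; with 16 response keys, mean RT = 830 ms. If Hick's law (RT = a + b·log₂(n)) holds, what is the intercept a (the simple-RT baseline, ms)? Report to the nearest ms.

b = (RT₂ − RT₁)/(log₂ n₂ − log₂ n₁) = (830 − 665)/(4 − 3) = 165 ms/bit.
Intercept: a = 665 − 165·log₂(8) = 170.000 ms.

170 ms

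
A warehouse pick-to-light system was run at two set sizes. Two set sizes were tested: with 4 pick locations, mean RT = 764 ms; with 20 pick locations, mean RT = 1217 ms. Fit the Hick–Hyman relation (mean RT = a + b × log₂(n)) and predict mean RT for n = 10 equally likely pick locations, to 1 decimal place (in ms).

1021.9 ms

With log₂ n on the abscissa the relation is linear; from the two conditions:
  b = (1217 − 764) / (log₂ 20 − log₂ 4) = 453 / (4.3219 − 2) = 195.096 ms/bit
  a = 764 − 195.096 × 2 = 373.807 ms
Then RT(10) = 373.807 + 195.096 × log₂ 10 = 373.807 + 195.096 × 3.3219 ≈ 1021.904 ms.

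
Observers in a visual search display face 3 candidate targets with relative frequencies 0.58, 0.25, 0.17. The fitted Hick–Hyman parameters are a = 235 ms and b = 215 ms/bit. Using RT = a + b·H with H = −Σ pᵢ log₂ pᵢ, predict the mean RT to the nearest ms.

534 ms

H = 0.58·log₂(1/0.58) + 0.25·log₂(1/0.25) + 0.17·log₂(1/0.17) = 1.3904 bits.
RT = 235 + 215 × 1.3904 = 533.93 ms.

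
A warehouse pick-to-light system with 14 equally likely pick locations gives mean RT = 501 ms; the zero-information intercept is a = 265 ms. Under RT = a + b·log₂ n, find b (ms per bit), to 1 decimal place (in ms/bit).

62.0 ms/bit

b = (501 − 265) / log₂(14) = 236 / 3.8074 = 61.985 ms/bit.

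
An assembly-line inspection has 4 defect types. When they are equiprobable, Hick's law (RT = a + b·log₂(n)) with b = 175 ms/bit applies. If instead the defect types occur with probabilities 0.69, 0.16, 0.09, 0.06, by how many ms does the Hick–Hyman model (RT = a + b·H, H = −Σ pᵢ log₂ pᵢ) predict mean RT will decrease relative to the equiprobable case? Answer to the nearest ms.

The RT saving is b·ΔH. Equiprobable H₀ = log₂(4) = 2.0000 bits; with the given probabilities H = 1.3486 bits.
b·(H₀ − H) = 175 × (2.0000 − 1.3486) = 114.00 ms.

114 ms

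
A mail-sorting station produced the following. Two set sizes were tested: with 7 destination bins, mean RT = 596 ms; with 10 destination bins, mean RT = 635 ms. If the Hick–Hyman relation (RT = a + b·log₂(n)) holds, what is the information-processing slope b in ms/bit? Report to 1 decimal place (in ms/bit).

Slope: b = (635 − 596) / (log₂ 10 − log₂ 7) = 39/0.5146 = 75.791 ms/bit.

75.8 ms/bit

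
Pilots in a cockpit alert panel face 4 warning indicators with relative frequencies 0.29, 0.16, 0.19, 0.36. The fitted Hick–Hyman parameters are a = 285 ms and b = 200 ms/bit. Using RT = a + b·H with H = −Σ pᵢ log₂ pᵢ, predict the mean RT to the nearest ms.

Entropy contributions −pᵢ log₂ pᵢ: 0.5179, 0.4230, 0.4552, 0.5306; sum H = 1.9268 bits.
RT = a + bH = 285 + 200·1.9268 = 670.35 ms.

670 ms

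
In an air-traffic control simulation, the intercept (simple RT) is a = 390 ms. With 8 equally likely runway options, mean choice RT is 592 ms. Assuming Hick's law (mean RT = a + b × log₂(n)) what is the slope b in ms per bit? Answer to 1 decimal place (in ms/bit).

67.3 ms/bit

8 alternatives carry log₂ 8 = 3 bits; the choice cost is 592 − 390 = 202 ms, so b = 202/3 = 67.333 ms/bit.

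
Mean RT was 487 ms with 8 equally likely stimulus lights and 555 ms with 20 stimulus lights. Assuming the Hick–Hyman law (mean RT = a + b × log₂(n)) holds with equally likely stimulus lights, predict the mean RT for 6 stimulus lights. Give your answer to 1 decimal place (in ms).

465.7 ms

Fit slope and intercept:
  b = (555 − 487) / (log₂ 20 − log₂ 8) = 68 / (4.3219 − 3) = 51.440 ms/bit
  a = 487 − 51.440 × 3 = 332.680 ms
Then RT(6) = 332.680 + 51.440 × log₂ 6 = 332.680 + 51.440 × 2.5850 ≈ 465.650 ms.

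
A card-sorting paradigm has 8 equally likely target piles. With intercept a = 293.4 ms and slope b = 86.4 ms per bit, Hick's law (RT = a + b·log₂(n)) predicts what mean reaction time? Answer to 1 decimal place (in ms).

552.6 ms

log₂(8) = 3 bits, so RT = 293.4 + 86.4 × 3 ≈ 552.600 ms.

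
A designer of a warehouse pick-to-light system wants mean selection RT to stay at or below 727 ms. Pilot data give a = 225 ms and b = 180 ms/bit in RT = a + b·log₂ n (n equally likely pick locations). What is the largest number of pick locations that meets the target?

6

Set 225 + 180·log₂ n ≤ 727 → log₂ n ≤ (727 − 225)/180 = 2.7889.
So n ≤ 2^2.7889 = 6.911; the largest integer n is 6.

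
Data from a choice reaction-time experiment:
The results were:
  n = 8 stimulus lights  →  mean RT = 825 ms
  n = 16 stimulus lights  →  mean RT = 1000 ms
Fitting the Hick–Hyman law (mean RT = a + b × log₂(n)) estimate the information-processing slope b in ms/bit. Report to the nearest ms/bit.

175 ms/bit

The slope on a log₂ axis is (1000 − 825) / (4 − 3) = 175 ms/bit.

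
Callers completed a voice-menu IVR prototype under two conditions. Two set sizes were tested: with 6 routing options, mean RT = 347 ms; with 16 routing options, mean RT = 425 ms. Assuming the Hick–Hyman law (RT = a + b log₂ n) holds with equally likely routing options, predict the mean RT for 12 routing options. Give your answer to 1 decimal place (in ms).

RT is linear in log₂ n, so two points fix the line:
  b = (425 − 347) / (log₂ 16 − log₂ 6) = 78 / (4 − 2.5850) = 55.122 ms/bit
  a = 347 − 55.122 × 2.5850 = 204.511 ms
Then RT(12) = 204.511 + 55.122 × log₂ 12 = 204.511 + 55.122 × 3.5850 ≈ 402.122 ms.

402.1 ms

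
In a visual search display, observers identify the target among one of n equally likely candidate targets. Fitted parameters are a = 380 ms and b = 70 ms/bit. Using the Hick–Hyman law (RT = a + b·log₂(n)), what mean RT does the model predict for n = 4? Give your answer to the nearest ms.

log₂(4) = 2 bits, so RT = 380 + 70 × 2 ≈ 520.000 ms.

520 ms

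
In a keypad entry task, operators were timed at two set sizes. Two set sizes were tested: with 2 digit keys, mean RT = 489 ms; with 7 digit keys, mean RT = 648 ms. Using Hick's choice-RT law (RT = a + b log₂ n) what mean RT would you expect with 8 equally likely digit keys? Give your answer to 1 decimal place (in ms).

Solve the two-equation system in a and b:
  b = (648 − 489) / (log₂ 7 − log₂ 2) = 159 / (2.8074 − 1) = 87.974 ms/bit
  a = 489 − 87.974 × 1 = 401.026 ms
Then RT(8) = 401.026 + 87.974 × log₂ 8 = 401.026 + 87.974 × 3 ≈ 664.948 ms.

664.9 ms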